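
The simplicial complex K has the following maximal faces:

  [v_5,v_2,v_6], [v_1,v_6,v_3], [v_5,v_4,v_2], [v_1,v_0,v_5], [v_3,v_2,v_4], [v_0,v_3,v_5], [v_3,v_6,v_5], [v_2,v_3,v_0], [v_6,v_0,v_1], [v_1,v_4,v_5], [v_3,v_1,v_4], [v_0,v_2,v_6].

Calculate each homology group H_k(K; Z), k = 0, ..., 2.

H_0 ≅ Z,  H_1 ≅ Z_2,  H_2 = 0.

We work with the vertex ordering v_0 < v_1 < v_2 < v_3 < v_4 < v_5 < v_6. The simplices of K, each written with vertices in increasing order, are:

  0-simplices (7): [v_0], [v_1], [v_2], [v_3], [v_4], [v_5], [v_6]
  1-simplices (18): (18 of them)
  2-simplices (12): (12 of them)

giving chain groups C_0 ≅ Z^7, C_1 ≅ Z^18, C_2 ≅ Z^12.

The boundary map ∂_1: C_1 → C_0 sends each edge [p,q] (with p < q) to q − p.
The resulting 7×18 matrix has rank 6, and its Smith normal form has invariant factors (1,1,1,1,1,1).

Boundary ∂_2: C_2 → C_1 sends each 2-simplex [p,q,r] to [q,r] − [p,r] + [p,q]. For instance
  ∂[v_0,v_2,v_3] = [v_2,v_3] − [v_0,v_3] + [v_0,v_2],
  ∂[v_0,v_1,v_6] = [v_1,v_6] − [v_0,v_6] + [v_0,v_1].
This gives a 18×12 integer matrix of rank 12; reducing to Smith normal form yields diagonal entries (1,1,1,1,1,1,1,1,1,1,1,2).

Now H_k = ker ∂_k / im ∂_{k+1}, so:

  H_0: rank C_0 − rank ∂_1 = 7 − 6 = 1, and the invariant factors of ∂_1 are all 1, so H_0 = Z.
  H_1: rank ker ∂_1 − rank ∂_2 = (18 − 6) − 12 = 0, and ∂_2 has invariant factor 2 > 1, so H_1 = Z_2.
  H_2: rank ker ∂_2 − rank ∂_3 = (12 − 12) − 0 = 0, and there is no ∂_3, so H_2 = 0.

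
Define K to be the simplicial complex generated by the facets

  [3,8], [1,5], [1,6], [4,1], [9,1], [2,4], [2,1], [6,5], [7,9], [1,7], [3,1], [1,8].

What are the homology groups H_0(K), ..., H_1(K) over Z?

H_0 ≅ Z,  H_1 ≅ Z^4.

We work with the vertex ordering 1 < 2 < 3 < 4 < 5 < 6 < 7 < 8 < 9. The simplices of K, each written with vertices in increasing order, are:

  0-simplices (9): [1], [2], [3], [4], [5], [6], [7], [8], [9]
  1-simplices (12): [1,2], [1,3], [1,4], [1,5], [1,6], [1,7], [1,8], [1,9], [2,4], [3,8], [5,6], [7,9]

Hence C_0 ≅ Z^9, C_1 ≅ Z^12.

The boundary map ∂_1: C_1 → C_0 maps an edge to its endpoints' difference, ∂[p,q] = q − p. For instance
  ∂[1,4] = [4] − [1].
The 9×12 boundary matrix has rank 8 and Smith normal form diag(1,1,1,1,1,1,1,1).

Computing H_k = (kernel of ∂_k) / (image of ∂_{k+1}):

  H_0: rank C_0 − rank ∂_1 = 9 − 8 = 1, and the invariant factors of ∂_1 are all 1, so H_0 ≅ Z.
  H_1: rank ker ∂_1 − rank ∂_2 = (12 − 8) − 0 = 4, and there is no ∂_2, so H_1 ≅ Z^4.

As a check, the Euler characteristic is 9 − 12 = -3, which agrees with 1 − 4 = -3.
(K is a triangulation of a wedge of 4 circles.)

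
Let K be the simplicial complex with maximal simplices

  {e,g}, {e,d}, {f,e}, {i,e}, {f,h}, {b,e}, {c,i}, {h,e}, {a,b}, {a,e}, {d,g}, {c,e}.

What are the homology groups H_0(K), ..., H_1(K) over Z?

Fix the vertex order a < b < c < d < e < f < g < h < i and write every simplex with vertices in increasing order. Then dim K = 1 and the simplices of K are:

  0-simplices (9): a, b, c, d, e, f, g, h, i
  1-simplices (12): ab, ae, be, ce, ci, de, dg, ef, eg, eh, ei, fh

so the chain groups are C_0 ≅ Z^9, C_1 ≅ Z^12.

Boundary ∂_1: C_1 → C_0 maps an edge to its endpoints' difference, ∂[p,q] = q − p. For instance
  ∂eh = h − e.
This gives a 9×12 integer matrix of rank 8; reducing to Smith normal form yields diagonal entries (1,1,1,1,1,1,1,1).

From H_k ≅ ker(∂_k) / im(∂_{k+1}) we obtain:

  H_0: rank C_0 − rank ∂_1 = 9 − 8 = 1, and the invariant factors of ∂_1 are all 1, so H_0 = Z.
  H_1: rank ker ∂_1 − rank ∂_2 = (12 − 8) − 0 = 4, and there is no ∂_2, so H_1 = Z^4.

H_0 = Z,  H_1 = Z^4.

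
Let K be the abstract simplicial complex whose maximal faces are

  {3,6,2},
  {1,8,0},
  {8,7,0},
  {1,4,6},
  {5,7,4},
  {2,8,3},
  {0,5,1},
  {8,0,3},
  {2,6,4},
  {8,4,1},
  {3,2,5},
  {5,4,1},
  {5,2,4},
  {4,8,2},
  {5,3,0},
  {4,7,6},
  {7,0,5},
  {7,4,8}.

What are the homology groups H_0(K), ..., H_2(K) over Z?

H_0 = Z,  H_1 = 0,  H_2 = Z^2.

We work with the vertex ordering 0 < 1 < 2 < 3 < 4 < 5 < 6 < 7 < 8. The simplices of K, each written with vertices in increasing order, are:

  0-simplices (9): [0], [1], [2], [3], [4], [5], [6], [7], [8]
  1-simplices (24): (24 of them)
  2-simplices (18): [0,1,5], [0,1,8], [0,3,5], [0,3,8], [0,5,7], [0,7,8], [1,4,5], [1,4,6], [1,4,8], [2,3,5], [2,3,6], [2,3,8], [2,4,5], [2,4,6], [2,4,8], [4,5,7], [4,6,7], [4,7,8]

giving chain groups C_0 ≅ Z^9, C_1 ≅ Z^24, C_2 ≅ Z^18.

The boundary map ∂_1: C_1 → C_0 maps an edge to its endpoints' difference, ∂[p,q] = q − p. For instance
  ∂[0,1] = [1] − [0].
The resulting 9×24 matrix has rank 8, and its Smith normal form has invariant factors (1,1,1,1,1,1,1,1).

Boundary ∂_2: C_2 → C_1 sends each 2-simplex [p,q,r] to [q,r] − [p,r] + [p,q]. For instance
  ∂[0,7,8] = [7,8] − [0,8] + [0,7],
  ∂[2,4,8] = [4,8] − [2,8] + [2,4].
This gives a 24×18 integer matrix of rank 16; reducing to Smith normal form yields diagonal entries (1,1,1,1,1,1,1,1,1,1,1,1,1,1,1,1).

From H_k ≅ ker(∂_k) / im(∂_{k+1}) we obtain:

  H_0: rank C_0 − rank ∂_1 = 9 − 8 = 1, and the invariant factors of ∂_1 are all 1, so H_0 = Z.
  H_1: rank ker ∂_1 − rank ∂_2 = (24 − 8) − 16 = 0, and the invariant factors of ∂_2 are all 1, so H_1 = 0.
  H_2: rank ker ∂_2 − rank ∂_3 = (18 − 16) − 0 = 2, and there is no ∂_3, so H_2 = Z^2.

As a check, the Euler characteristic is 9 − 24 + 18 = 3, which agrees with 1 − 0 + 2 = 3.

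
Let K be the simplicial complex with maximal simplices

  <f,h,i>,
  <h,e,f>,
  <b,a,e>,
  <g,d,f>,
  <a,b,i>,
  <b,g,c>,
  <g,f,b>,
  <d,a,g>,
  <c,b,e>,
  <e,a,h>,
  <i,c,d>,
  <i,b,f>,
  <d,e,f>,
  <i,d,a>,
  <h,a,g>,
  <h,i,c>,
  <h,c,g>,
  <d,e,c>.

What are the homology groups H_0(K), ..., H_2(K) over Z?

We work with the vertex ordering a < b < c < d < e < f < g < h < i. The simplices of K, each written with vertices in increasing order, are:

  0-simplices (9): a, b, c, d, e, f, g, h, i
  1-simplices (27): ab, ad, ae, ag, ah, ai, bc, be, bf, bg, bi, cd, ce, cg, ch, ci, de, df, dg, di, ef, eh, fg, fh, fi, gh, hi
  2-simplices (18): abe, abi, adg, adi, aeh, agh, bce, bcg, bfg, bfi, cde, cdi, cgh, chi, def, dfg, efh, fhi

giving chain groups C_0 ≅ Z^9, C_1 ≅ Z^27, C_2 ≅ Z^18.

∂_1: C_1 → C_0 maps an edge to its endpoints' difference, ∂[p,q] = q − p.
The resulting 9×27 matrix has rank 8, and its Smith normal form has invariant factors (1,1,1,1,1,1,1,1).

Boundary ∂_2: C_2 → C_1 maps a triangle to the signed sum of its edges. For instance
  ∂dfg = fg − dg + df,
  ∂aeh = eh − ah + ae.
The resulting 27×18 matrix has rank 17, and its Smith normal form has invariant factors (1,1,1,1,1,1,1,1,1,1,1,1,1,1,1,1,1).

Now H_k = ker ∂_k / im ∂_{k+1}, so:

  H_0: rank C_0 − rank ∂_1 = 9 − 8 = 1, and the invariant factors of ∂_1 are all 1, so H_0 = Z.
  H_1: rank ker ∂_1 − rank ∂_2 = (27 − 8) − 17 = 2, and the invariant factors of ∂_2 are all 1, so H_1 = Z^2.
  H_2: rank ker ∂_2 − rank ∂_3 = (18 − 17) − 0 = 1, and there is no ∂_3, so H_2 = Z.

H_0 = Z,  H_1 = Z^2,  H_2 = Z.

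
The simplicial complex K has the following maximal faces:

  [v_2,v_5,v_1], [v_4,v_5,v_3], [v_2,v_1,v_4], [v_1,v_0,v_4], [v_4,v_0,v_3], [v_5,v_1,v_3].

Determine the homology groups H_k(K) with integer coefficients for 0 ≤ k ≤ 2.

H_0 = Z,  H_1 = Z,  H_2 = 0.

Fix the vertex order v_0 < v_1 < v_2 < v_3 < v_4 < v_5 and write every simplex with vertices in increasing order. Then dim K = 2 and the simplices of K are:

  0-simplices (6): [v_0], [v_1], [v_2], [v_3], [v_4], [v_5]
  1-simplices (12): [v_0,v_1], [v_0,v_3], [v_0,v_4], [v_1,v_2], [v_1,v_3], [v_1,v_4], [v_1,v_5], [v_2,v_4], [v_2,v_5], [v_3,v_4], [v_3,v_5], [v_4,v_5]
  2-simplices (6): [v_0,v_1,v_4], [v_0,v_3,v_4], [v_1,v_2,v_4], [v_1,v_2,v_5], [v_1,v_3,v_5], [v_3,v_4,v_5]

giving chain groups C_0 ≅ Z^6, C_1 ≅ Z^12, C_2 ≅ Z^6.

∂_1: C_1 → C_0 sends each edge [p,q] (with p < q) to q − p. For instance
  ∂[v_1,v_4] = [v_4] − [v_1].
As a 6×12 matrix over Z this has rank 5, with invariant factors (1,1,1,1,1).

The boundary map ∂_2: C_2 → C_1 maps a triangle to the signed sum of its edges. For instance
  ∂[v_1,v_2,v_5] = [v_2,v_5] − [v_1,v_5] + [v_1,v_2],
  ∂[v_3,v_4,v_5] = [v_4,v_5] − [v_3,v_5] + [v_3,v_4].
The 12×6 boundary matrix has rank 6 and Smith normal form diag(1,1,1,1,1,1).

Computing H_k = (kernel of ∂_k) / (image of ∂_{k+1}):

  H_0: rank C_0 − rank ∂_1 = 6 − 5 = 1, and the invariant factors of ∂_1 are all 1, so H_0 ≅ Z.
  H_1: rank ker ∂_1 − rank ∂_2 = (12 − 5) − 6 = 1, and the invariant factors of ∂_2 are all 1, so H_1 ≅ Z.
  H_2: rank ker ∂_2 − rank ∂_3 = (6 − 6) − 0 = 0, and there is no ∂_3, so H_2 ≅ 0.

As a check, the Euler characteristic is 6 − 12 + 6 = 0, which agrees with 1 − 1 + 0 = 0.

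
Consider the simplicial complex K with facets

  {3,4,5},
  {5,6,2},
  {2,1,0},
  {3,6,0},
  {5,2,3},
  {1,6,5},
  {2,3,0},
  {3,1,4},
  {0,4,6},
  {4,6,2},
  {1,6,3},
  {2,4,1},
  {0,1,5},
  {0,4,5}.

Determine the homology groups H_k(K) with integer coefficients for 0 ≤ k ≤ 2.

H_0 = Z,  H_1 = Z^2,  H_2 = Z.

K has 7 vertices, 21 edges, 14 triangles.
rank ∂_0 = 0, rank ∂_1 = 6 ⇒ b_0 = 7 − 0 − 6 = 1; all invariant factors of ∂_1 are 1 so no torsion. So H_0 ≅ Z.
rank ∂_1 = 6, rank ∂_2 = 13 ⇒ b_1 = 21 − 6 − 13 = 2; all invariant factors of ∂_2 are 1 so no torsion. So H_1 ≅ Z^2.
rank ∂_2 = 13, rank ∂_3 = 0 ⇒ b_2 = 14 − 13 − 0 = 1. So H_2 ≅ Z.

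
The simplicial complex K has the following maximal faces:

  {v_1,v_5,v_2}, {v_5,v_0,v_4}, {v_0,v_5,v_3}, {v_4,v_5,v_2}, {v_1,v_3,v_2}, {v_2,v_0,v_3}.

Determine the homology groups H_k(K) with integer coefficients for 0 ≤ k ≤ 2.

H_0 ≅ Z,  H_1 ≅ Z,  H_2 = 0.

We work with the vertex ordering v_0 < v_1 < v_2 < v_3 < v_4 < v_5. The simplices of K, each written with vertices in increasing order, are:

  0-simplices (6): [v_0], [v_1], [v_2], [v_3], [v_4], [v_5]
  1-simplices (12): [v_0,v_2], [v_0,v_3], [v_0,v_4], [v_0,v_5], [v_1,v_2], [v_1,v_3], [v_1,v_5], [v_2,v_3], [v_2,v_4], [v_2,v_5], [v_3,v_5], [v_4,v_5]
  2-simplices (6): [v_0,v_2,v_3], [v_0,v_3,v_5], [v_0,v_4,v_5], [v_1,v_2,v_3], [v_1,v_2,v_5], [v_2,v_4,v_5]

so the chain groups are C_0 ≅ Z^6, C_1 ≅ Z^12, C_2 ≅ Z^6.

∂_1: C_1 → C_0 sends each edge [p,q] (with p < q) to q − p. For instance
  ∂[v_1,v_3] = [v_3] − [v_1].
The 6×12 boundary matrix has rank 5 and Smith normal form diag(1,1,1,1,1).

∂_2: C_2 → C_1 maps a triangle to the signed sum of its edges. For instance
  ∂[v_1,v_2,v_3] = [v_2,v_3] − [v_1,v_3] + [v_1,v_2],
  ∂[v_1,v_2,v_5] = [v_2,v_5] − [v_1,v_5] + [v_1,v_2].
The 12×6 boundary matrix has rank 6 and Smith normal form diag(1,1,1,1,1,1).

Reading off H_k = ker ∂_k / im ∂_{k+1}:

  H_0: rank C_0 − rank ∂_1 = 6 − 5 = 1, and the invariant factors of ∂_1 are all 1, so H_0 ≅ Z.
  H_1: rank ker ∂_1 − rank ∂_2 = (12 − 5) − 6 = 1, and the invariant factors of ∂_2 are all 1, so H_1 ≅ Z.
  H_2: rank ker ∂_2 − rank ∂_3 = (6 − 6) − 0 = 0, and there is no ∂_3, so H_2 ≅ 0.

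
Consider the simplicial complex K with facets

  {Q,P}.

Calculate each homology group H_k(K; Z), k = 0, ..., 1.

H_0 ≅ Z,  H_1 = 0.

We work with the vertex ordering P < Q. The simplices of K, each written with vertices in increasing order, are:

  0-simplices (2): P, Q
  1-simplices (1): PQ

so the chain groups are C_0 ≅ Z^2, C_1 ≅ Z^1.

Boundary ∂_1: C_1 → C_0 maps an edge to its endpoints' difference, ∂[p,q] = q − p. For instance
  ∂PQ = Q − P.
The resulting 2×1 matrix has rank 1, and its Smith normal form has invariant factors (1).

Reading off H_k = ker ∂_k / im ∂_{k+1}:

  H_0: rank C_0 − rank ∂_1 = 2 − 1 = 1, and the invariant factors of ∂_1 are all 1, so H_0 = Z.
  H_1: rank ker ∂_1 − rank ∂_2 = (1 − 1) − 0 = 0, and there is no ∂_2, so H_1 = 0.

(K is a triangulation of the 1-simplex.)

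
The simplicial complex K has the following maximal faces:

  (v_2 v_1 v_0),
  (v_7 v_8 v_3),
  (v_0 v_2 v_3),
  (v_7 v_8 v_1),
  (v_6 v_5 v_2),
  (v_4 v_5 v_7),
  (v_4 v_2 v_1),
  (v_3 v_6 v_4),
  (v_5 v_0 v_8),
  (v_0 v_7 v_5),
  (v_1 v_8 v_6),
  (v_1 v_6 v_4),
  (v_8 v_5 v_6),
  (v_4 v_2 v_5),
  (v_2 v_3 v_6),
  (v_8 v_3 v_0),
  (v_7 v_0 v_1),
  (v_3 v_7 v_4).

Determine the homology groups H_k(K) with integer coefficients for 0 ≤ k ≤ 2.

We work with the vertex ordering v_0 < v_1 < v_2 < v_3 < v_4 < v_5 < v_6 < v_7 < v_8. The simplices of K, each written with vertices in increasing order, are:

  0-simplices (9): [v_0], [v_1], [v_2], [v_3], [v_4], [v_5], [v_6], [v_7], [v_8]
  1-simplices (27): (27 of them)
  2-simplices (18): (18 of them)

so the chain groups are C_0 ≅ Z^9, C_1 ≅ Z^27, C_2 ≅ Z^18.

∂_1: C_1 → C_0 is given by ∂[p,q] = [q] − [p].
As a 9×27 matrix over Z this has rank 8, with invariant factors (1,1,1,1,1,1,1,1).

Boundary ∂_2: C_2 → C_1 maps a triangle to the signed sum of its edges. For instance
  ∂[v_3,v_4,v_6] = [v_4,v_6] − [v_3,v_6] + [v_3,v_4],
  ∂[v_0,v_1,v_7] = [v_1,v_7] − [v_0,v_7] + [v_0,v_1].
The resulting 27×18 matrix has rank 18, and its Smith normal form has invariant factors (1,1,1,1,1,1,1,1,1,1,1,1,1,1,1,1,1,2).

Computing H_k = (kernel of ∂_k) / (image of ∂_{k+1}):

  H_0: rank C_0 − rank ∂_1 = 9 − 8 = 1, and the invariant factors of ∂_1 are all 1, so H_0 ≅ Z.
  H_1: rank ker ∂_1 − rank ∂_2 = (27 − 8) − 18 = 1, and ∂_2 has invariant factor 2 > 1, so H_1 ≅ Z × Z/2.
  H_2: rank ker ∂_2 − rank ∂_3 = (18 − 18) − 0 = 0, and there is no ∂_3, so H_2 ≅ 0.

(K is a triangulation of the Klein bottle.)

H_0 = Z,  H_1 = Z × Z/2,  H_2 = 0.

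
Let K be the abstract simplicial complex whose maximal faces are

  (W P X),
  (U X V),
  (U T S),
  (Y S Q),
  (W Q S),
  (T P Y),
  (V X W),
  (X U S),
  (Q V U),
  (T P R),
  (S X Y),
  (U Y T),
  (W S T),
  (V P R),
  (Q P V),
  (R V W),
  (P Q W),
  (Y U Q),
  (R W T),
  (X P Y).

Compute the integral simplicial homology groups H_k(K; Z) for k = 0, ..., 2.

Order the vertices as P < Q < R < S < T < U < V < W < X < Y. Listing each simplex with vertices in this order, K has dimension 2 with simplices:

  0-simplices (10): P, Q, R, S, T, U, V, W, X, Y
  1-simplices (30): PQ, PR, PT, PV, PW, PX, PY, QS, QU, QV, QW, QY, RT, RV, RW, ST, SU, SW, SX, SY, TU, TW, TY, UV, UX, UY, VW, VX, WX, XY
  2-simplices (20): PQV, PQW, PRT, PRV, PTY, PWX, PXY, QSW, QSY, QUV, QUY, RTW, RVW, STU, STW, SUX, SXY, TUY, UVX, VWX

so the chain groups are C_0 ≅ Z^10, C_1 ≅ Z^30, C_2 ≅ Z^20.

The boundary map ∂_1: C_1 → C_0 is given by ∂[p,q] = [q] − [p]. For instance
  ∂SX = X − S.
This gives a 10×30 integer matrix of rank 9; reducing to Smith normal form yields diagonal entries (1,1,1,1,1,1,1,1,1).

∂_2: C_2 → C_1 maps a triangle to the signed sum of its edges. For instance
  ∂PWX = WX − PX + PW,
  ∂UVX = VX − UX + UV.
The 30×20 boundary matrix has rank 20 and Smith normal form diag(1,1,1,1,1,1,1,1,1,1,1,1,1,1,1,1,1,1,1,2).

Reading off H_k = ker ∂_k / im ∂_{k+1}:

  H_0: rank C_0 − rank ∂_1 = 10 − 9 = 1, and the invariant factors of ∂_1 are all 1, so H_0 ≅ Z.
  H_1: rank ker ∂_1 − rank ∂_2 = (30 − 9) − 20 = 1, and ∂_2 has invariant factor 2 > 1, so H_1 ≅ Z ⊕ Z/2.
  H_2: rank ker ∂_2 − rank ∂_3 = (20 − 20) − 0 = 0, and there is no ∂_3, so H_2 ≅ 0.

H_0 = Z,  H_1 = Z ⊕ Z/2,  H_2 = 0.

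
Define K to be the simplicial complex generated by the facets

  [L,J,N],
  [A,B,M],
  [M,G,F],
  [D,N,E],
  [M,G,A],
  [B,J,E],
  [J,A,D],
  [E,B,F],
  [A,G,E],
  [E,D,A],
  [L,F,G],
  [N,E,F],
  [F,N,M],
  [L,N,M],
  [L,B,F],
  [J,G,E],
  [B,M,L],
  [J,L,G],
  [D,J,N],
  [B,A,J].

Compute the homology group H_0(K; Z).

H_0 = Z.

K has 10 vertices, 30 edges, 20 triangles.
rank ∂_0 = 0, rank ∂_1 = 9 ⇒ b_0 = 10 − 0 − 9 = 1; all invariant factors of ∂_1 are 1 so no torsion. So H_0 ≅ Z.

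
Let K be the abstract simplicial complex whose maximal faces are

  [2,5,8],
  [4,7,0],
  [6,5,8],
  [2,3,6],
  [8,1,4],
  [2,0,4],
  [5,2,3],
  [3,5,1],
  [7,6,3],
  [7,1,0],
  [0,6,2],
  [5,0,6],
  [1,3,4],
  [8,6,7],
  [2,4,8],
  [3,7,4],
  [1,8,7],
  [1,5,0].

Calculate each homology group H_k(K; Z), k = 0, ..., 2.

H_0 ≅ Z,  H_1 ≅ Z ⊕ Z_2,  H_2 = 0.

We work with the vertex ordering 0 < 1 < 2 < 3 < 4 < 5 < 6 < 7 < 8. The simplices of K, each written with vertices in increasing order, are:

  0-simplices (9): [0], [1], [2], [3], [4], [5], [6], [7], [8]
  1-simplices (27): (27 of them)
  2-simplices (18): [0,1,5], [0,1,7], [0,2,4], [0,2,6], [0,4,7], [0,5,6], [1,3,4], [1,3,5], [1,4,8], [1,7,8], [2,3,5], [2,3,6], [2,4,8], [2,5,8], [3,4,7], [3,6,7], [5,6,8], [6,7,8]

giving chain groups C_0 ≅ Z^9, C_1 ≅ Z^27, C_2 ≅ Z^18.

Boundary ∂_1: C_1 → C_0 sends each edge [p,q] (with p < q) to q − p.
The 9×27 boundary matrix has rank 8 and Smith normal form diag(1,1,1,1,1,1,1,1).

The boundary map ∂_2: C_2 → C_1 acts by ∂[p,q,r] = [q,r] − [p,r] + [p,q]. For instance
  ∂[1,4,8] = [4,8] − [1,8] + [1,4],
  ∂[0,2,4] = [2,4] − [0,4] + [0,2].
This gives a 27×18 integer matrix of rank 18; reducing to Smith normal form yields diagonal entries (1,1,1,1,1,1,1,1,1,1,1,1,1,1,1,1,1,2).

From H_k ≅ ker(∂_k) / im(∂_{k+1}) we obtain:

  H_0: rank C_0 − rank ∂_1 = 9 − 8 = 1, and the invariant factors of ∂_1 are all 1, so H_0 = Z.
  H_1: rank ker ∂_1 − rank ∂_2 = (27 − 8) − 18 = 1, and ∂_2 has invariant factor 2 > 1, so H_1 = Z ⊕ Z_2.
  H_2: rank ker ∂_2 − rank ∂_3 = (18 − 18) − 0 = 0, and there is no ∂_3, so H_2 = 0.

(K is a triangulation of the Klein bottle.)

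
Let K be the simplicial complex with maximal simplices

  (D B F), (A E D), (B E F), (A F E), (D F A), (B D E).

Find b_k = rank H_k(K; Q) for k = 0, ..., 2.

b_0 = 1, b_1 = 0, b_2 = 1.

Take the total order A < B < D < E < F on the vertex set. Then K (dimension 2) consists of the simplices:

  0-simplices (5): A, B, D, E, F
  1-simplices (9): AD, AE, AF, BD, BE, BF, DE, DF, EF
  2-simplices (6): ADE, ADF, AEF, BDE, BDF, BEF

so the chain groups are C_0 ≅ Z^5, C_1 ≅ Z^9, C_2 ≅ Z^6.

∂_1: C_1 → C_0 sends each edge [p,q] (with p < q) to q − p. For instance
  ∂EF = F − E.
This gives a 5×9 integer matrix of rank 4; reducing to Smith normal form yields diagonal entries (1,1,1,1).

∂_2: C_2 → C_1 sends each 2-simplex [p,q,r] to [q,r] − [p,r] + [p,q]. For instance
  ∂AEF = EF − AF + AE,
  ∂BDE = DE − BE + BD.
As a 9×6 matrix over Z this has rank 5, with invariant factors (1,1,1,1,1).

Computing H_k = (kernel of ∂_k) / (image of ∂_{k+1}):

  H_0: rank C_0 − rank ∂_1 = 5 − 4 = 1, and the invariant factors of ∂_1 are all 1, so H_0 ≅ Z.
  H_1: rank ker ∂_1 − rank ∂_2 = (9 − 4) − 5 = 0, and the invariant factors of ∂_2 are all 1, so H_1 ≅ 0.
  H_2: rank ker ∂_2 − rank ∂_3 = (6 − 5) − 0 = 1, and there is no ∂_3, so H_2 ≅ Z.

As a check, the Euler characteristic is 5 − 9 + 6 = 2, which agrees with 1 − 0 + 1 = 2.

Hence the Betti numbers are b_0 = 1, b_1 = 0, b_2 = 1.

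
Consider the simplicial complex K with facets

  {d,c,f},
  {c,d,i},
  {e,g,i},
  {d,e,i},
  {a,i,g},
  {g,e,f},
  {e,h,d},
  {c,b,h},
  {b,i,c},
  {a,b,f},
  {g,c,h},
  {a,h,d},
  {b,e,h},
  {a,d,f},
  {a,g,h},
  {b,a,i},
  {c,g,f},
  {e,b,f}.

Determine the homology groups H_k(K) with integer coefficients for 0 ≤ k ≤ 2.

H_0 = Z,  H_1 = Z^2,  H_2 = Z.

K has 9 vertices, 27 edges, 18 triangles.
rank ∂_0 = 0, rank ∂_1 = 8 ⇒ b_0 = 9 − 0 − 8 = 1; all invariant factors of ∂_1 are 1 so no torsion. So H_0 = Z.
rank ∂_1 = 8, rank ∂_2 = 17 ⇒ b_1 = 27 − 8 − 17 = 2; all invariant factors of ∂_2 are 1 so no torsion. So H_1 = Z^2.
rank ∂_2 = 17, rank ∂_3 = 0 ⇒ b_2 = 18 − 17 − 0 = 1. So H_2 = Z.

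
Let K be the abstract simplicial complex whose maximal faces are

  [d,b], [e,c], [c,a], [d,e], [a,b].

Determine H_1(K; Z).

K has 5 vertices, 5 edges.
rank ∂_1 = 4, rank ∂_2 = 0 ⇒ b_1 = 5 − 4 − 0 = 1. So H_1 = Z.

H_1 = Z.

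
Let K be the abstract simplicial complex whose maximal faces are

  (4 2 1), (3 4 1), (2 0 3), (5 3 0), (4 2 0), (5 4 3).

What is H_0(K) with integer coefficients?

H_0 ≅ Z.

Fix the vertex order 0 < 1 < 2 < 3 < 4 < 5 and write every simplex with vertices in increasing order. Then dim K = 2 and the simplices of K are:

  0-simplices (6): [0], [1], [2], [3], [4], [5]
  1-simplices (12): [0,2], [0,3], [0,4], [0,5], [1,2], [1,3], [1,4], [2,3], [2,4], [3,4], [3,5], [4,5]
  2-simplices (6): [0,2,3], [0,2,4], [0,3,5], [1,2,4], [1,3,4], [3,4,5]

giving chain groups C_0 ≅ Z^6, C_1 ≅ Z^12, C_2 ≅ Z^6.

Boundary ∂_1: C_1 → C_0 maps an edge to its endpoints' difference, ∂[p,q] = q − p. For instance
  ∂[1,3] = [3] − [1].
The 6×12 boundary matrix has rank 5 and Smith normal form diag(1,1,1,1,1).

Boundary ∂_2: C_2 → C_1 acts by ∂[p,q,r] = [q,r] − [p,r] + [p,q]. For instance
  ∂[1,2,4] = [2,4] − [1,4] + [1,2],
  ∂[0,2,4] = [2,4] − [0,4] + [0,2].
This gives a 12×6 integer matrix of rank 6; reducing to Smith normal form yields diagonal entries (1,1,1,1,1,1).

From H_k ≅ ker(∂_k) / im(∂_{k+1}) we obtain:

  H_0: rank C_0 − rank ∂_1 = 6 − 5 = 1, and the invariant factors of ∂_1 are all 1, so H_0 = Z.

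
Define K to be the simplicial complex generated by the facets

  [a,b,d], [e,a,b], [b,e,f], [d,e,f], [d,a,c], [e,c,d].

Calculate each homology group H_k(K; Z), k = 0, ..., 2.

K has 6 vertices, 12 edges, 6 triangles.
rank ∂_0 = 0, rank ∂_1 = 5 ⇒ b_0 = 6 − 0 − 5 = 1; all invariant factors of ∂_1 are 1 so no torsion. So H_0 ≅ Z.
rank ∂_1 = 5, rank ∂_2 = 6 ⇒ b_1 = 12 − 5 − 6 = 1; all invariant factors of ∂_2 are 1 so no torsion. So H_1 ≅ Z.
rank ∂_2 = 6, rank ∂_3 = 0 ⇒ b_2 = 6 − 6 − 0 = 0. So H_2 ≅ 0.

H_0 = Z,  H_1 = Z,  H_2 = 0.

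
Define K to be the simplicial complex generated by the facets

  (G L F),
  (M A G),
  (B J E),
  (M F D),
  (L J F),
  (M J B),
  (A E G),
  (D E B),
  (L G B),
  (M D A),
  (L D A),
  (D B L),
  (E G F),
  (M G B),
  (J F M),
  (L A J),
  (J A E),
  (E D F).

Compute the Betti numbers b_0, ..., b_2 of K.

Order the vertices as A < B < D < E < F < G < J < L < M. Listing each simplex with vertices in this order, K has dimension 2 with simplices:

  0-simplices (9): A, B, D, E, F, G, J, L, M
  1-simplices (27): AD, AE, AG, AJ, AL, AM, BD, BE, BG, BJ, BL, BM, DE, DF, DL, DM, EF, EG, EJ, FG, FJ, FL, FM, GL, GM, JL, JM
  2-simplices (18): ADL, ADM, AEG, AEJ, AGM, AJL, BDE, BDL, BEJ, BGL, BGM, BJM, DEF, DFM, EFG, FGL, FJL, FJM

giving chain groups C_0 ≅ Z^9, C_1 ≅ Z^27, C_2 ≅ Z^18.

Boundary ∂_1: C_1 → C_0 is given by ∂[p,q] = [q] − [p].
The resulting 9×27 matrix has rank 8, and its Smith normal form has invariant factors (1,1,1,1,1,1,1,1).

∂_2: C_2 → C_1 acts by ∂[p,q,r] = [q,r] − [p,r] + [p,q]. For instance
  ∂BDE = DE − BE + BD,
  ∂FJM = JM − FM + FJ.
The 27×18 boundary matrix has rank 17 and Smith normal form diag(1,1,1,1,1,1,1,1,1,1,1,1,1,1,1,1,1).

Reading off H_k = ker ∂_k / im ∂_{k+1}:

  H_0: rank C_0 − rank ∂_1 = 9 − 8 = 1, and the invariant factors of ∂_1 are all 1, so H_0 ≅ Z.
  H_1: rank ker ∂_1 − rank ∂_2 = (27 − 8) − 17 = 2, and the invariant factors of ∂_2 are all 1, so H_1 ≅ Z^2.
  H_2: rank ker ∂_2 − rank ∂_3 = (18 − 17) − 0 = 1, and there is no ∂_3, so H_2 ≅ Z.

Hence the Betti numbers are b_0 = 1, b_1 = 2, b_2 = 1.

b_0 = 1, b_1 = 2, b_2 = 1.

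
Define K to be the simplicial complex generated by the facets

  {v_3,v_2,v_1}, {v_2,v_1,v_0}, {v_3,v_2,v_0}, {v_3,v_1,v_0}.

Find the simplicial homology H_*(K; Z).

Take the total order v_0 < v_1 < v_2 < v_3 on the vertex set. Then K (dimension 2) consists of the simplices:

  0-simplices (4): [v_0], [v_1], [v_2], [v_3]
  1-simplices (6): [v_0,v_1], [v_0,v_2], [v_0,v_3], [v_1,v_2], [v_1,v_3], [v_2,v_3]
  2-simplices (4): [v_0,v_1,v_2], [v_0,v_1,v_3], [v_0,v_2,v_3], [v_1,v_2,v_3]

so the chain groups are C_0 ≅ Z^4, C_1 ≅ Z^6, C_2 ≅ Z^4.

∂_1: C_1 → C_0 maps an edge to its endpoints' difference, ∂[p,q] = q − p.
This gives a 4×6 integer matrix of rank 3; reducing to Smith normal form yields diagonal entries (1,1,1).

Boundary ∂_2: C_2 → C_1 sends each 2-simplex [p,q,r] to [q,r] − [p,r] + [p,q]. For instance
  ∂[v_0,v_1,v_2] = [v_1,v_2] − [v_0,v_2] + [v_0,v_1],
  ∂[v_0,v_2,v_3] = [v_2,v_3] − [v_0,v_3] + [v_0,v_2].
As a 6×4 matrix over Z this has rank 3, with invariant factors (1,1,1).

Computing H_k = (kernel of ∂_k) / (image of ∂_{k+1}):

  H_0: rank C_0 − rank ∂_1 = 4 − 3 = 1, and the invariant factors of ∂_1 are all 1, so H_0 = Z.
  H_1: rank ker ∂_1 − rank ∂_2 = (6 − 3) − 3 = 0, and the invariant factors of ∂_2 are all 1, so H_1 = 0.
  H_2: rank ker ∂_2 − rank ∂_3 = (4 − 3) − 0 = 1, and there is no ∂_3, so H_2 = Z.

As a check, the Euler characteristic is 4 − 6 + 4 = 2, which agrees with 1 − 0 + 1 = 2.

H_0 = Z,  H_1 = 0,  H_2 = Z.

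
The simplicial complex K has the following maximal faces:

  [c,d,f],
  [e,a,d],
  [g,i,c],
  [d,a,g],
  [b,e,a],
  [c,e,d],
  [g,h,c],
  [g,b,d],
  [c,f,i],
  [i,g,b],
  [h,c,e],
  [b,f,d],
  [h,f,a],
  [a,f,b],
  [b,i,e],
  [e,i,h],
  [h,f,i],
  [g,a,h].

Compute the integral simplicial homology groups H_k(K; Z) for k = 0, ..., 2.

H_0 = Z,  H_1 = Z ⊕ Z/2,  H_2 = 0.

Take the total order a < b < c < d < e < f < g < h < i on the vertex set. Then K (dimension 2) consists of the simplices:

  0-simplices (9): a, b, c, d, e, f, g, h, i
  1-simplices (27): ab, ad, ae, af, ag, ah, bd, be, bf, bg, bi, cd, ce, cf, cg, ch, ci, de, df, dg, eh, ei, fh, fi, gh, gi, hi
  2-simplices (18): abe, abf, ade, adg, afh, agh, bdf, bdg, bei, bgi, cde, cdf, ceh, cfi, cgh, cgi, ehi, fhi

giving chain groups C_0 ≅ Z^9, C_1 ≅ Z^27, C_2 ≅ Z^18.

∂_1: C_1 → C_0 maps an edge to its endpoints' difference, ∂[p,q] = q − p. For instance
  ∂ae = e − a.
The 9×27 boundary matrix has rank 8 and Smith normal form diag(1,1,1,1,1,1,1,1).

∂_2: C_2 → C_1 maps a triangle to the signed sum of its edges. For instance
  ∂afh = fh − ah + af,
  ∂cdf = df − cf + cd.
As a 27×18 matrix over Z this has rank 18, with invariant factors (1,1,1,1,1,1,1,1,1,1,1,1,1,1,1,1,1,2).

From H_k ≅ ker(∂_k) / im(∂_{k+1}) we obtain:

  H_0: rank C_0 − rank ∂_1 = 9 − 8 = 1, and the invariant factors of ∂_1 are all 1, so H_0 ≅ Z.
  H_1: rank ker ∂_1 − rank ∂_2 = (27 − 8) − 18 = 1, and ∂_2 has invariant factor 2 > 1, so H_1 ≅ Z ⊕ Z/2.
  H_2: rank ker ∂_2 − rank ∂_3 = (18 − 18) − 0 = 0, and there is no ∂_3, so H_2 ≅ 0.

As a check, the Euler characteristic is 9 − 27 + 18 = 0, which agrees with 1 − 1 + 0 = 0.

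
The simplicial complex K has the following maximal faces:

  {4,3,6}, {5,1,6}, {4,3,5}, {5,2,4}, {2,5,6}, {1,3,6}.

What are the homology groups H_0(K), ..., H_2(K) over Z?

We work with the vertex ordering 1 < 2 < 3 < 4 < 5 < 6. The simplices of K, each written with vertices in increasing order, are:

  0-simplices (6): [1], [2], [3], [4], [5], [6]
  1-simplices (12): [1,3], [1,5], [1,6], [2,4], [2,5], [2,6], [3,4], [3,5], [3,6], [4,5], [4,6], [5,6]
  2-simplices (6): [1,3,6], [1,5,6], [2,4,5], [2,5,6], [3,4,5], [3,4,6]

Hence C_0 ≅ Z^6, C_1 ≅ Z^12, C_2 ≅ Z^6.

∂_1: C_1 → C_0 sends each edge [p,q] (with p < q) to q − p. For instance
  ∂[2,6] = [6] − [2].
This gives a 6×12 integer matrix of rank 5; reducing to Smith normal form yields diagonal entries (1,1,1,1,1).

∂_2: C_2 → C_1 sends each 2-simplex [p,q,r] to [q,r] − [p,r] + [p,q]. For instance
  ∂[1,5,6] = [5,6] − [1,6] + [1,5],
  ∂[2,5,6] = [5,6] − [2,6] + [2,5].
The 12×6 boundary matrix has rank 6 and Smith normal form diag(1,1,1,1,1,1).

From H_k ≅ ker(∂_k) / im(∂_{k+1}) we obtain:

  H_0: rank C_0 − rank ∂_1 = 6 − 5 = 1, and the invariant factors of ∂_1 are all 1, so H_0 ≅ Z.
  H_1: rank ker ∂_1 − rank ∂_2 = (12 − 5) − 6 = 1, and the invariant factors of ∂_2 are all 1, so H_1 ≅ Z.
  H_2: rank ker ∂_2 − rank ∂_3 = (6 − 6) − 0 = 0, and there is no ∂_3, so H_2 ≅ 0.

H_0 ≅ Z,  H_1 ≅ Z,  H_2 = 0.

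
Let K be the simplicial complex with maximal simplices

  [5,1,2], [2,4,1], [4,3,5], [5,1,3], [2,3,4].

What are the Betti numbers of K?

b_0 = 1, b_1 = 1, b_2 = 0.

K has 5 vertices, 10 edges, 5 triangles.
rank ∂_0 = 0, rank ∂_1 = 4 ⇒ b_0 = 5 − 0 − 4 = 1; all invariant factors of ∂_1 are 1 so no torsion. So H_0 ≅ Z.
rank ∂_1 = 4, rank ∂_2 = 5 ⇒ b_1 = 10 − 4 − 5 = 1; all invariant factors of ∂_2 are 1 so no torsion. So H_1 ≅ Z.
rank ∂_2 = 5, rank ∂_3 = 0 ⇒ b_2 = 5 − 5 − 0 = 0. So H_2 ≅ 0.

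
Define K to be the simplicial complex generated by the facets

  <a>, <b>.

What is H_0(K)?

Fix the vertex order a < b and write every simplex with vertices in increasing order. Then dim K = 0 and the simplices of K are:

  0-simplices (2): a, b

so the chain groups are C_0 ≅ Z^2.

From H_k ≅ ker(∂_k) / im(∂_{k+1}) we obtain:

  H_0: rank C_0 − rank ∂_1 = 2 − 0 = 2, and there is no ∂_1, so H_0 ≅ Z^2.

H_0 ≅ Z^2.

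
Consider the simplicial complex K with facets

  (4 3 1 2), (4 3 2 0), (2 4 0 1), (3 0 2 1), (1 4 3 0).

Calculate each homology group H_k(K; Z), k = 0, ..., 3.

K has 5 vertices, 10 edges, 10 triangles, 5 3-simplices.
rank ∂_0 = 0, rank ∂_1 = 4 ⇒ b_0 = 5 − 0 − 4 = 1; all invariant factors of ∂_1 are 1 so no torsion. So H_0 = Z.
rank ∂_1 = 4, rank ∂_2 = 6 ⇒ b_1 = 10 − 4 − 6 = 0; all invariant factors of ∂_2 are 1 so no torsion. So H_1 = 0.
rank ∂_2 = 6, rank ∂_3 = 4 ⇒ b_2 = 10 − 6 − 4 = 0; all invariant factors of ∂_3 are 1 so no torsion. So H_2 = 0.
rank ∂_3 = 4, rank ∂_4 = 0 ⇒ b_3 = 5 − 4 − 0 = 1. So H_3 = Z.

H_0 = Z,  H_1 = 0,  H_2 = 0,  H_3 = Z.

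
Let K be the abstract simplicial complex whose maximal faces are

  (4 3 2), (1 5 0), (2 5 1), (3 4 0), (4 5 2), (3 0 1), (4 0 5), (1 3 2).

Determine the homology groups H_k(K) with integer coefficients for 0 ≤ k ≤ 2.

H_0 = Z,  H_1 = 0,  H_2 = Z.

Fix the vertex order 0 < 1 < 2 < 3 < 4 < 5 and write every simplex with vertices in increasing order. Then dim K = 2 and the simplices of K are:

  0-simplices (6): [0], [1], [2], [3], [4], [5]
  1-simplices (12): [0,1], [0,3], [0,4], [0,5], [1,2], [1,3], [1,5], [2,3], [2,4], [2,5], [3,4], [4,5]
  2-simplices (8): [0,1,3], [0,1,5], [0,3,4], [0,4,5], [1,2,3], [1,2,5], [2,3,4], [2,4,5]

giving chain groups C_0 ≅ Z^6, C_1 ≅ Z^12, C_2 ≅ Z^8.

Boundary ∂_1: C_1 → C_0 is given by ∂[p,q] = [q] − [p].
As a 6×12 matrix over Z this has rank 5, with invariant factors (1,1,1,1,1).

The boundary map ∂_2: C_2 → C_1 acts by ∂[p,q,r] = [q,r] − [p,r] + [p,q]. For instance
  ∂[2,3,4] = [3,4] − [2,4] + [2,3],
  ∂[0,4,5] = [4,5] − [0,5] + [0,4].
The resulting 12×8 matrix has rank 7, and its Smith normal form has invariant factors (1,1,1,1,1,1,1).

Reading off H_k = ker ∂_k / im ∂_{k+1}:

  H_0: rank C_0 − rank ∂_1 = 6 − 5 = 1, and the invariant factors of ∂_1 are all 1, so H_0 ≅ Z.
  H_1: rank ker ∂_1 − rank ∂_2 = (12 − 5) − 7 = 0, and the invariant factors of ∂_2 are all 1, so H_1 ≅ 0.
  H_2: rank ker ∂_2 − rank ∂_3 = (8 − 7) − 0 = 1, and there is no ∂_3, so H_2 ≅ Z.

(K is a triangulation of the 2-sphere S^2.)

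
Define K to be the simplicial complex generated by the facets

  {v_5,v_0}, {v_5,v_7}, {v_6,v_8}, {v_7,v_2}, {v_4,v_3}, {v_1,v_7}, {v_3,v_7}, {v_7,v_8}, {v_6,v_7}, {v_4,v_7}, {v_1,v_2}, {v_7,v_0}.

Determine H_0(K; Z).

H_0 = Z.

Take the total order v_0 < v_1 < v_2 < v_3 < v_4 < v_5 < v_6 < v_7 < v_8 on the vertex set. Then K (dimension 1) consists of the simplices:

  0-simplices (9): [v_0], [v_1], [v_2], [v_3], [v_4], [v_5], [v_6], [v_7], [v_8]
  1-simplices (12): [v_0,v_5], [v_0,v_7], [v_1,v_2], [v_1,v_7], [v_2,v_7], [v_3,v_4], [v_3,v_7], [v_4,v_7], [v_5,v_7], [v_6,v_7], [v_6,v_8], [v_7,v_8]

Hence C_0 ≅ Z^9, C_1 ≅ Z^12.

Boundary ∂_1: C_1 → C_0 is given by ∂[p,q] = [q] − [p]. For instance
  ∂[v_0,v_7] = [v_7] − [v_0].
The resulting 9×12 matrix has rank 8, and its Smith normal form has invariant factors (1,1,1,1,1,1,1,1).

Now H_k = ker ∂_k / im ∂_{k+1}, so:

  H_0: rank C_0 − rank ∂_1 = 9 − 8 = 1, and the invariant factors of ∂_1 are all 1, so H_0 ≅ Z.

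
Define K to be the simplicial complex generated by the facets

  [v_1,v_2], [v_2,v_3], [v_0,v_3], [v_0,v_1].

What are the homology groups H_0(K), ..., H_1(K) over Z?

Order the vertices as v_0 < v_1 < v_2 < v_3. Listing each simplex with vertices in this order, K has dimension 1 with simplices:

  0-simplices (4): [v_0], [v_1], [v_2], [v_3]
  1-simplices (4): [v_0,v_1], [v_0,v_3], [v_1,v_2], [v_2,v_3]

Hence C_0 ≅ Z^4, C_1 ≅ Z^4.

∂_1: C_1 → C_0 sends each edge [p,q] (with p < q) to q − p. For instance
  ∂[v_0,v_1] = [v_1] − [v_0].
As a 4×4 matrix over Z this has rank 3, with invariant factors (1,1,1).

Now H_k = ker ∂_k / im ∂_{k+1}, so:

  H_0: rank C_0 − rank ∂_1 = 4 − 3 = 1, and the invariant factors of ∂_1 are all 1, so H_0 ≅ Z.
  H_1: rank ker ∂_1 − rank ∂_2 = (4 − 3) − 0 = 1, and there is no ∂_2, so H_1 ≅ Z.

H_0 ≅ Z,  H_1 ≅ Z.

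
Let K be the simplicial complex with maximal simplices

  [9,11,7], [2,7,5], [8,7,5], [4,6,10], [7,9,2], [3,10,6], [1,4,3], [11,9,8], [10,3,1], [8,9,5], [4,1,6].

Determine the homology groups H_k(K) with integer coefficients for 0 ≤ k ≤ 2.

H_0 ≅ Z^2,  H_1 ≅ Z^2,  H_2 = 0.

Take the total order 1 < 2 < 3 < 4 < 5 < 6 < 7 < 8 < 9 < 10 < 11 on the vertex set. Then K (dimension 2) consists of the simplices:

  0-simplices (11): [1], [2], [3], [4], [5], [6], [7], [8], [9], [10], [11]
  1-simplices (22): [1,3], [1,4], [1,6], [1,10], [2,5], [2,7], [2,9], [3,4], [3,6], [3,10], [4,6], [4,10], [5,7], [5,8], [5,9], [6,10], [7,8], [7,9], [7,11], [8,9], [8,11], [9,11]
  2-simplices (11): [1,3,4], [1,3,10], [1,4,6], [2,5,7], [2,7,9], [3,6,10], [4,6,10], [5,7,8], [5,8,9], [7,9,11], [8,9,11]

giving chain groups C_0 ≅ Z^11, C_1 ≅ Z^22, C_2 ≅ Z^11.

Boundary ∂_1: C_1 → C_0 is given by ∂[p,q] = [q] − [p]. For instance
  ∂[6,10] = [10] − [6].
The resulting 11×22 matrix has rank 9, and its Smith normal form has invariant factors (1,1,1,1,1,1,1,1,1).

Boundary ∂_2: C_2 → C_1 acts by ∂[p,q,r] = [q,r] − [p,r] + [p,q]. For instance
  ∂[2,7,9] = [7,9] − [2,9] + [2,7],
  ∂[7,9,11] = [9,11] − [7,11] + [7,9].
This gives a 22×11 integer matrix of rank 11; reducing to Smith normal form yields diagonal entries (1,1,1,1,1,1,1,1,1,1,1).

Reading off H_k = ker ∂_k / im ∂_{k+1}:

  H_0: rank C_0 − rank ∂_1 = 11 − 9 = 2, and the invariant factors of ∂_1 are all 1, so H_0 ≅ Z^2.
  H_1: rank ker ∂_1 − rank ∂_2 = (22 − 9) − 11 = 2, and the invariant factors of ∂_2 are all 1, so H_1 ≅ Z^2.
  H_2: rank ker ∂_2 − rank ∂_3 = (11 − 11) − 0 = 0, and there is no ∂_3, so H_2 ≅ 0.

As a check, the Euler characteristic is 11 − 22 + 11 = 0, which agrees with 2 − 2 + 0 = 0.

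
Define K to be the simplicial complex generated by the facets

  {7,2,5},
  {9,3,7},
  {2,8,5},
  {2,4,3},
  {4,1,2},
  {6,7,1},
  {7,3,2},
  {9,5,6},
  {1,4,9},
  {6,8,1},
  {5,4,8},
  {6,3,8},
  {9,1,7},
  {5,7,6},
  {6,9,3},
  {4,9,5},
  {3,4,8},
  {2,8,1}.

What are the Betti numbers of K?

b_0 = 1, b_1 = 1, b_2 = 0.

Order the vertices as 1 < 2 < 3 < 4 < 5 < 6 < 7 < 8 < 9. Listing each simplex with vertices in this order, K has dimension 2 with simplices:

  0-simplices (9): [1], [2], [3], [4], [5], [6], [7], [8], [9]
  1-simplices (27): (27 of them)
  2-simplices (18): [1,2,4], [1,2,8], [1,4,9], [1,6,7], [1,6,8], [1,7,9], [2,3,4], [2,3,7], [2,5,7], [2,5,8], [3,4,8], [3,6,8], [3,6,9], [3,7,9], [4,5,8], [4,5,9], [5,6,7], [5,6,9]

Hence C_0 ≅ Z^9, C_1 ≅ Z^27, C_2 ≅ Z^18.

Boundary ∂_1: C_1 → C_0 maps an edge to its endpoints' difference, ∂[p,q] = q − p.
The 9×27 boundary matrix has rank 8 and Smith normal form diag(1,1,1,1,1,1,1,1).

∂_2: C_2 → C_1 maps a triangle to the signed sum of its edges. For instance
  ∂[4,5,9] = [5,9] − [4,9] + [4,5],
  ∂[5,6,9] = [6,9] − [5,9] + [5,6].
The resulting 27×18 matrix has rank 18, and its Smith normal form has invariant factors (1,1,1,1,1,1,1,1,1,1,1,1,1,1,1,1,1,2).

Computing H_k = (kernel of ∂_k) / (image of ∂_{k+1}):

  H_0: rank C_0 − rank ∂_1 = 9 − 8 = 1, and the invariant factors of ∂_1 are all 1, so H_0 = Z.
  H_1: rank ker ∂_1 − rank ∂_2 = (27 − 8) − 18 = 1, and ∂_2 has invariant factor 2 > 1, so H_1 = Z ⊕ Z/2.
  H_2: rank ker ∂_2 − rank ∂_3 = (18 − 18) − 0 = 0, and there is no ∂_3, so H_2 = 0.

Hence the Betti numbers are b_0 = 1, b_1 = 1, b_2 = 0.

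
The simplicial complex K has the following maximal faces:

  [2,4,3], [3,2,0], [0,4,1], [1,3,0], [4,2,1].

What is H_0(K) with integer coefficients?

H_0 = Z.

Fix the vertex order 0 < 1 < 2 < 3 < 4 and write every simplex with vertices in increasing order. Then dim K = 2 and the simplices of K are:

  0-simplices (5): [0], [1], [2], [3], [4]
  1-simplices (10): [0,1], [0,2], [0,3], [0,4], [1,2], [1,3], [1,4], [2,3], [2,4], [3,4]
  2-simplices (5): [0,1,3], [0,1,4], [0,2,3], [1,2,4], [2,3,4]

giving chain groups C_0 ≅ Z^5, C_1 ≅ Z^10, C_2 ≅ Z^5.

The boundary map ∂_1: C_1 → C_0 is given by ∂[p,q] = [q] − [p]. For instance
  ∂[1,3] = [3] − [1].
The resulting 5×10 matrix has rank 4, and its Smith normal form has invariant factors (1,1,1,1).

Boundary ∂_2: C_2 → C_1 acts by ∂[p,q,r] = [q,r] − [p,r] + [p,q]. For instance
  ∂[0,1,4] = [1,4] − [0,4] + [0,1],
  ∂[2,3,4] = [3,4] − [2,4] + [2,3].
As a 10×5 matrix over Z this has rank 5, with invariant factors (1,1,1,1,1).

From H_k ≅ ker(∂_k) / im(∂_{k+1}) we obtain:

  H_0: rank C_0 − rank ∂_1 = 5 − 4 = 1, and the invariant factors of ∂_1 are all 1, so H_0 ≅ Z.

(K is a triangulation of the Möbius band.)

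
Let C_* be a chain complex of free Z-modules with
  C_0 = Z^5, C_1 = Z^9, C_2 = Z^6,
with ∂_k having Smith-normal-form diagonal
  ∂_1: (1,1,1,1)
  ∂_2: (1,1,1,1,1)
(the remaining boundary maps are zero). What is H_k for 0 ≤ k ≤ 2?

H_0 ≅ Z,  H_1 = 0,  H_2 ≅ Z.

H_0: b_0 = 5 − 0 − 4 = 1; torsion from ∂_1 factors > 1: none. So H_0 ≅ Z.
H_1: b_1 = 9 − 4 − 5 = 0; torsion from ∂_2 factors > 1: none. So H_1 ≅ 0.
H_2: b_2 = 6 − 5 − 0 = 1; torsion from ∂_3 factors > 1: none. So H_2 ≅ Z.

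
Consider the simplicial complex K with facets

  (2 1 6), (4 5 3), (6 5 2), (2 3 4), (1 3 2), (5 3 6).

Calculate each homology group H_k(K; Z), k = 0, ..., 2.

Take the total order 1 < 2 < 3 < 4 < 5 < 6 on the vertex set. Then K (dimension 2) consists of the simplices:

  0-simplices (6): [1], [2], [3], [4], [5], [6]
  1-simplices (12): [1,2], [1,3], [1,6], [2,3], [2,4], [2,5], [2,6], [3,4], [3,5], [3,6], [4,5], [5,6]
  2-simplices (6): [1,2,3], [1,2,6], [2,3,4], [2,5,6], [3,4,5], [3,5,6]

Hence C_0 ≅ Z^6, C_1 ≅ Z^12, C_2 ≅ Z^6.

∂_1: C_1 → C_0 sends each edge [p,q] (with p < q) to q − p. For instance
  ∂[2,4] = [4] − [2].
As a 6×12 matrix over Z this has rank 5, with invariant factors (1,1,1,1,1).

The boundary map ∂_2: C_2 → C_1 sends each 2-simplex [p,q,r] to [q,r] − [p,r] + [p,q]. For instance
  ∂[3,5,6] = [5,6] − [3,6] + [3,5],
  ∂[2,5,6] = [5,6] − [2,6] + [2,5].
The resulting 12×6 matrix has rank 6, and its Smith normal form has invariant factors (1,1,1,1,1,1).

Computing H_k = (kernel of ∂_k) / (image of ∂_{k+1}):

  H_0: rank C_0 − rank ∂_1 = 6 − 5 = 1, and the invariant factors of ∂_1 are all 1, so H_0 = Z.
  H_1: rank ker ∂_1 − rank ∂_2 = (12 − 5) − 6 = 1, and the invariant factors of ∂_2 are all 1, so H_1 = Z.
  H_2: rank ker ∂_2 − rank ∂_3 = (6 − 6) − 0 = 0, and there is no ∂_3, so H_2 = 0.

As a check, the Euler characteristic is 6 − 12 + 6 = 0, which agrees with 1 − 1 + 0 = 0.

H_0 ≅ Z,  H_1 ≅ Z,  H_2 = 0.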